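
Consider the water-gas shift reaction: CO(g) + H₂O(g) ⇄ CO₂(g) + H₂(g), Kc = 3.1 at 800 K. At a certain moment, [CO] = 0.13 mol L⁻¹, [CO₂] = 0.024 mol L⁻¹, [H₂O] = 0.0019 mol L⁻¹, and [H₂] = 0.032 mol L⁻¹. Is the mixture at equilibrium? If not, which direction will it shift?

Qc = [CO₂]·[H₂] / ([CO]·[H₂O]) = (0.024)·(0.032) / ((0.13)·(0.0019)) = 3.1
Qc = 3.1 = Kc; the system is at equilibrium.

yes, at equilibrium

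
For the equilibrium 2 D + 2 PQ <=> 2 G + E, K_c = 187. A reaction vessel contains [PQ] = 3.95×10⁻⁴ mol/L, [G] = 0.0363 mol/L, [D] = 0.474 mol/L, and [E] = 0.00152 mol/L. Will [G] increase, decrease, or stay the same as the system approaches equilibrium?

Q_c = [G]²·[E] / ([D]²·[PQ]²) = (0.0363)²·(0.00152) / ((0.474)²·(3.95×10⁻⁴)²) = 57.1
Q_c = 57.1 < K_c = 187: net forward reaction.
G is a product, so it increases.

increase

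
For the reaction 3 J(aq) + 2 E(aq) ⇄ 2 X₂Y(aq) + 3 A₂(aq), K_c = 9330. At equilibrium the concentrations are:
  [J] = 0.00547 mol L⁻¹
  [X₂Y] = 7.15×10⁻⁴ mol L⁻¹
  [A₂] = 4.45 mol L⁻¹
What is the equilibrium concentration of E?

[E] = 0.172 mol L⁻¹

At equilibrium, K_c = [X₂Y]²·[A₂]³ / ([J]³·[E]²) = 9330.
(7.15×10⁻⁴)²·(4.45)³ / ((0.00547)³·([E])²) = 9330
[E]² = 0.0295 ⇒ [E] = 0.172 mol L⁻¹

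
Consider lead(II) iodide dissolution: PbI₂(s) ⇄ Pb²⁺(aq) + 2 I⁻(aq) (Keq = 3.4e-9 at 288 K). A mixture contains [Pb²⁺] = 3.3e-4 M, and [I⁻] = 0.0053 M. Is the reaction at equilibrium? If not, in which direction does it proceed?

reverse (toward reactants)

(PbI₂ is a pure solid — omitted from Q.)
Q = [Pb²⁺]·[I⁻]² = (3.3e-4)·(0.0053)² = 9.3e-9
Q = 9.3e-9 > Keq = 3.4e-9, so the reverse reaction proceeds.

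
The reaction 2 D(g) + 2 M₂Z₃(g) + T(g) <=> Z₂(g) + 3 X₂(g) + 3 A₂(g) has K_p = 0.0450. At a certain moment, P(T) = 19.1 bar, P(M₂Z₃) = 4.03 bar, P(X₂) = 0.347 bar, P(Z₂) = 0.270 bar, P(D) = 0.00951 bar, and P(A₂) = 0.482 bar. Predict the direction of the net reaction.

at equilibrium

Q_p = P(Z₂)·P(X₂)³·P(A₂)³ / (P(D)²·P(M₂Z₃)²·P(T)) = (0.270)·(0.347)³·(0.482)³ / ((0.00951)²·(4.03)²·(19.1)) = 0.0450
Q_p = 0.0450 = K_p, so the system is already at equilibrium.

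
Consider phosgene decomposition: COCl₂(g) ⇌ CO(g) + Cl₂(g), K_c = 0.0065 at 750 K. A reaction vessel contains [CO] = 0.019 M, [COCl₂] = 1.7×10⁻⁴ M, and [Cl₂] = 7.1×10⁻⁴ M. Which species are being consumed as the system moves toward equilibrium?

Q_c = [CO]·[Cl₂] / [COCl₂] = (0.019)·(7.1×10⁻⁴) / (1.7×10⁻⁴) = 0.079
Q_c = 0.079 > K_c = 0.0065: net reverse reaction.

CO, Cl₂ (products)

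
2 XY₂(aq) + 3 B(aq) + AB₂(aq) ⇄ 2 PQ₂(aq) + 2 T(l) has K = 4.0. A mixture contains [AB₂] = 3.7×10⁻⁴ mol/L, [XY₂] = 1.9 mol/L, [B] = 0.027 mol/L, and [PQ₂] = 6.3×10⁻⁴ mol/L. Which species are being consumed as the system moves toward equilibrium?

(T is a pure liquid — omitted from Q.)
Q = [PQ₂]² / ([XY₂]²·[B]³·[AB₂]) = (6.3×10⁻⁴)² / ((1.9)²·(0.027)³·(3.7×10⁻⁴)) = 15
Q = 15 > K = 4.0: net reverse reaction.

PQ₂, T (products)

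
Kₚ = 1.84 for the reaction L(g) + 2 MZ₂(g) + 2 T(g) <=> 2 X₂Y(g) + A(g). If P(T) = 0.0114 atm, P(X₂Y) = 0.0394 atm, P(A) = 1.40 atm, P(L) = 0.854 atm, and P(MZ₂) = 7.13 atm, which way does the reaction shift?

Qₚ = P(X₂Y)²·P(A) / (P(L)·P(MZ₂)²·P(T)²) = (0.0394)²·(1.40) / ((0.854)·(7.13)²·(0.0114)²) = 0.385
Qₚ = 0.385 < Kₚ = 1.84, so the forward reaction proceeds.

forward (toward products)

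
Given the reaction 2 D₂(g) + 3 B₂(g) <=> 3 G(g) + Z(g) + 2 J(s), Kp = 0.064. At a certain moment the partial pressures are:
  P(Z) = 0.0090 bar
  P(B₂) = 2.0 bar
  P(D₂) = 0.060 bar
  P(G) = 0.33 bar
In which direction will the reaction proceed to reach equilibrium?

to the right

(J is a pure solid — omitted from Qp.)
Qp = P(G)³·P(Z) / (P(D₂)²·P(B₂)³) = (0.33)³·(0.0090) / ((0.060)²·(2.0)³) = 0.011
Qp = 0.011 < Kp = 0.064, so the forward reaction proceeds.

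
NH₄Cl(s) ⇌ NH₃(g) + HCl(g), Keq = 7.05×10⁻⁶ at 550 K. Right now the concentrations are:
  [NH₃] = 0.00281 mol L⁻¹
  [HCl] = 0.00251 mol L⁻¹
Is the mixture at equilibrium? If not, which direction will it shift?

yes, at equilibrium

(NH₄Cl is a pure solid — omitted from Q.)
Q = [NH₃]·[HCl] = (0.00281)·(0.00251) = 7.05×10⁻⁶
Q = 7.05×10⁻⁶ = Keq; the system is at equilibrium.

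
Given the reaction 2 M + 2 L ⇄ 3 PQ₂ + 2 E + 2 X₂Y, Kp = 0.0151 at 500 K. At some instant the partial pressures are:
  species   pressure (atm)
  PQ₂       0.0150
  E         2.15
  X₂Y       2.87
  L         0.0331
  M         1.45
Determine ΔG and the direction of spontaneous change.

Qp = P(PQ₂)³·P(E)²·P(X₂Y)² / (P(M)²·P(L)²) = (0.0150)³·(2.15)²·(2.87)² / ((1.45)²·(0.0331)²) = 0.0558
ΔG = RT ln(Qp/Kp) = (8.314 J mol⁻¹ K⁻¹)(500 K) × ln(0.0558/0.0151)
   = (4.157 kJ/mol)(1.307) = 5.43 kJ/mol
ΔG > 0, so the forward reaction is non-spontaneous (proceeds in reverse).

ΔG = 5.43 kJ/mol; the forward reaction is non-spontaneous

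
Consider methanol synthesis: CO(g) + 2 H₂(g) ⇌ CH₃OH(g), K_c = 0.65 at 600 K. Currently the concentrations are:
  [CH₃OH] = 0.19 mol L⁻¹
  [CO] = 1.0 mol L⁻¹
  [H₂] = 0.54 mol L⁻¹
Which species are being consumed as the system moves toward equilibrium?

Q_c = [CH₃OH] / ([CO]·[H₂]²) = (0.19) / ((1.0)·(0.54)²) = 0.65
Q_c = 0.65 = K_c; the system is at equilibrium.

none (at equilibrium)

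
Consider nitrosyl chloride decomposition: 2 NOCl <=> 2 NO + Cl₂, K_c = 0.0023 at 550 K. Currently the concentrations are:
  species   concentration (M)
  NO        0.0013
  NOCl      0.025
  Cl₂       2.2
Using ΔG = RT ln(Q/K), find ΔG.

ΔG = 4.35 kJ/mol

Q_c = [NO]²·[Cl₂] / [NOCl]² = (0.0013)²·(2.2) / (0.025)² = 0.00595
ΔG = RT ln(Q_c/K_c) = (8.314 J mol⁻¹ K⁻¹)(550 K) × ln(0.00595/0.0023)
   = (4.573 kJ/mol)(0.9505) = 4.35 kJ/mol
ΔG > 0, so the forward reaction is non-spontaneous (proceeds in reverse).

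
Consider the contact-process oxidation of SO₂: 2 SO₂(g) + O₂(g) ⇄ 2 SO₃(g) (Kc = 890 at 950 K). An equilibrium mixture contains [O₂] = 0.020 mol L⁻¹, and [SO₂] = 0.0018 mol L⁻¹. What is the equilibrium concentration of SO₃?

[SO₃] = 0.0076 mol L⁻¹

At equilibrium, Kc = [SO₃]² / ([SO₂]²·[O₂]) = 890.
([SO₃])² / ((0.0018)²·(0.020)) = 890
[SO₃]² = 5.77×10⁻⁵ ⇒ [SO₃] = 0.0076 mol L⁻¹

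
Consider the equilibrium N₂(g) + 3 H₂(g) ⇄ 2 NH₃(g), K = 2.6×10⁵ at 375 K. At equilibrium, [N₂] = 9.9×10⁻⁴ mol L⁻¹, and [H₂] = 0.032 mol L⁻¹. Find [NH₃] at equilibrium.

[NH₃] = 0.092 mol L⁻¹

At equilibrium, K = [NH₃]² / ([N₂]·[H₂]³) = 2.6×10⁵.
([NH₃])² / ((9.9×10⁻⁴)·(0.032)³) = 2.6×10⁵
[NH₃]² = 0.00843 ⇒ [NH₃] = 0.092 mol L⁻¹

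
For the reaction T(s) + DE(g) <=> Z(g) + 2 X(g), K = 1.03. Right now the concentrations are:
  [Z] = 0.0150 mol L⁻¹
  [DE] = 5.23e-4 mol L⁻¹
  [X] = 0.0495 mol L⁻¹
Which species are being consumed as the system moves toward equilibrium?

(T is a pure solid — omitted from Q.)
Q = [Z]·[X]² / [DE] = (0.0150)·(0.0495)² / (5.23e-4) = 0.0703
Q = 0.0703 < K = 1.03: net forward reaction.

T, DE (reactants)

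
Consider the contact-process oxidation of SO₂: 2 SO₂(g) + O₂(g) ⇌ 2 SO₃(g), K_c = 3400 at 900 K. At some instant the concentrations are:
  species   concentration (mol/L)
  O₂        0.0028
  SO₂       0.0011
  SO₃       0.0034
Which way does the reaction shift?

at equilibrium

Q_c = [SO₃]² / ([SO₂]²·[O₂]) = (0.0034)² / ((0.0011)²·(0.0028)) = 3400
Q_c = 3400 = K_c, so the system is already at equilibrium.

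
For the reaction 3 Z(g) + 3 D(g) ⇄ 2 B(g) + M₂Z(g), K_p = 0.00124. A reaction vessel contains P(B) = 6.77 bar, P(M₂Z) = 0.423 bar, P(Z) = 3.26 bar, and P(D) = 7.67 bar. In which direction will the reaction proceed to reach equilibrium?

neither direction; the system is at equilibrium

Q_p = P(B)²·P(M₂Z) / (P(Z)³·P(D)³) = (6.77)²·(0.423) / ((3.26)³·(7.67)³) = 0.00124
Q_p = 0.00124 = K_p, so the system is already at equilibrium.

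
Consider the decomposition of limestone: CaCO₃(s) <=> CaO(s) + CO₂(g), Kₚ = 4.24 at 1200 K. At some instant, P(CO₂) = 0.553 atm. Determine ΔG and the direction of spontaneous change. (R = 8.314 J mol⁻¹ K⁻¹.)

(CaCO₃, CaO are pure solids — omitted from Qₚ.)
Qₚ = P(CO₂) = 0.553
ΔG = RT ln(Qₚ/Kₚ) = (8.314 J mol⁻¹ K⁻¹)(1200 K) × ln(0.553/4.24)
   = (9.977 kJ/mol)(-2.037) = -20.3 kJ/mol
ΔG < 0, so the forward reaction is spontaneous (proceeds forward).

ΔG = -20.3 kJ/mol; the forward reaction is spontaneous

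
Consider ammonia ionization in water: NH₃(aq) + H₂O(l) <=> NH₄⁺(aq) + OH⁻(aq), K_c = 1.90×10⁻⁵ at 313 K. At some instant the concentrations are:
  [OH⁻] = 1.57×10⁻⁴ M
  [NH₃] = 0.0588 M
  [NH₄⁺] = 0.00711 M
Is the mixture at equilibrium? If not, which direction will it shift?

(H₂O is a pure liquid — omitted from Q_c.)
Q_c = [NH₄⁺]·[OH⁻] / [NH₃] = (0.00711)·(1.57×10⁻⁴) / (0.0588) = 1.90×10⁻⁵
Q_c = 1.90×10⁻⁵ = K_c; the system is at equilibrium.

yes, at equilibrium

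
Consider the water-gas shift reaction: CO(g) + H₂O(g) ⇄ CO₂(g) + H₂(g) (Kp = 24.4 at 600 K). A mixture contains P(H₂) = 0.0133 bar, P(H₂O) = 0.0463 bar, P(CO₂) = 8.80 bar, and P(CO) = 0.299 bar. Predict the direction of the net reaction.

toward products

Qp = P(CO₂)·P(H₂) / (P(CO)·P(H₂O)) = (8.80)·(0.0133) / ((0.299)·(0.0463)) = 8.45
Qp = 8.45 < Kp = 24.4, so the forward reaction proceeds.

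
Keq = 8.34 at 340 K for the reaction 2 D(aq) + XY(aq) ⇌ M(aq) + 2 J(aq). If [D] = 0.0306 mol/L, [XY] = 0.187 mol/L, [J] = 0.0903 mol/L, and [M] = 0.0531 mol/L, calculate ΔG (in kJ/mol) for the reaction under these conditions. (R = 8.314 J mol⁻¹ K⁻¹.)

Q = [M]·[J]² / ([D]²·[XY]) = (0.0531)·(0.0903)² / ((0.0306)²·(0.187)) = 2.47
ΔG = RT ln(Q/Keq) = (8.314 J mol⁻¹ K⁻¹)(340 K) × ln(2.47/8.34)
   = (2.827 kJ/mol)(-1.217) = -3.44 kJ/mol
ΔG < 0, so the forward reaction is spontaneous (proceeds forward).

ΔG = -3.44 kJ/mol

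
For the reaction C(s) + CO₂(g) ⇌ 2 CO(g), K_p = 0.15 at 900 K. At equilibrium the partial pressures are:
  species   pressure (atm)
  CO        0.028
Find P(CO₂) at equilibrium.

P(CO₂) = 0.0052 atm

(C is a pure solid — omitted from K_p.)
At equilibrium, K_p = P(CO)² / P(CO₂) = 0.15.
(0.028)² / (P(CO₂)) = 0.15
P(CO₂) = 0.00523 = 0.0052 atm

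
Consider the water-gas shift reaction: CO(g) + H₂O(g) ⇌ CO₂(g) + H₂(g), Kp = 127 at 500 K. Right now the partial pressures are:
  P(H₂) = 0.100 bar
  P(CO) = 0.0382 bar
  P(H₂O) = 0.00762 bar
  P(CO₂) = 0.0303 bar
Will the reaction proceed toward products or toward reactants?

in the forward direction

Qp = P(CO₂)·P(H₂) / (P(CO)·P(H₂O)) = (0.0303)·(0.100) / ((0.0382)·(0.00762)) = 10.4
Qp = 10.4 < Kp = 127, so the forward reaction proceeds.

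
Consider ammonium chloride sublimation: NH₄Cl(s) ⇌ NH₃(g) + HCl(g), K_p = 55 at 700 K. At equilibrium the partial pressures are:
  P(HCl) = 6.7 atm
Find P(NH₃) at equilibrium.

P(NH₃) = 8.2 atm

(NH₄Cl is a pure solid — omitted from K_p.)
At equilibrium, K_p = P(NH₃)·P(HCl) = 55.
(P(NH₃))·(6.7) = 55
P(NH₃) = 8.21 = 8.2 atm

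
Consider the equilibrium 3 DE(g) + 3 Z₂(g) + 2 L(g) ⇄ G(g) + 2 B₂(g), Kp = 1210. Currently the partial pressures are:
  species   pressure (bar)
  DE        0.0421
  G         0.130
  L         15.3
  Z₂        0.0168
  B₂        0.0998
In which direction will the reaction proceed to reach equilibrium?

reverse (toward reactants)

Qp = P(G)·P(B₂)² / (P(DE)³·P(Z₂)³·P(L)²) = (0.130)·(0.0998)² / ((0.0421)³·(0.0168)³·(15.3)²) = 15600
Qp = 15600 > Kp = 1210, so the reverse reaction proceeds.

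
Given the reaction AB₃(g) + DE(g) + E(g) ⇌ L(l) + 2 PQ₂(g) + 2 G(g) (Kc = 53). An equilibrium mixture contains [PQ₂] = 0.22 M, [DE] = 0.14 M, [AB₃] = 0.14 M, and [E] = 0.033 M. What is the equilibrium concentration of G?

(L is a pure liquid — omitted from Kc.)
At equilibrium, Kc = [PQ₂]²·[G]² / ([AB₃]·[DE]·[E]) = 53.
(0.22)²·([G])² / ((0.14)·(0.14)·(0.033)) = 53
[G]² = 0.708 ⇒ [G] = 0.84 M

[G] = 0.84 M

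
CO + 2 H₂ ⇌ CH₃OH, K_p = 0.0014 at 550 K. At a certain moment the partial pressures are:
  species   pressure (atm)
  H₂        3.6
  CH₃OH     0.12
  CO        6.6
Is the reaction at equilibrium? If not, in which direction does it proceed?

neither direction; the system is at equilibrium

Q_p = P(CH₃OH) / (P(CO)·P(H₂)²) = (0.12) / ((6.6)·(3.6)²) = 0.0014
Q_p = 0.0014 = K_p, so the system is already at equilibrium.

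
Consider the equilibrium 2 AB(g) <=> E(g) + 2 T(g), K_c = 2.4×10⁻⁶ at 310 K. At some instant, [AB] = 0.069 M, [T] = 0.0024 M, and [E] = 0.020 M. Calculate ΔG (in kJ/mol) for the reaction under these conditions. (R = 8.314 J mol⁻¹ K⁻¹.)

Q_c = [E]·[T]² / [AB]² = (0.020)·(0.0024)² / (0.069)² = 2.42×10⁻⁵
ΔG = RT ln(Q_c/K_c) = (8.314 J mol⁻¹ K⁻¹)(310 K) × ln(2.42×10⁻⁵/2.4×10⁻⁶)
   = (2.577 kJ/mol)(2.311) = 5.96 kJ/mol
ΔG > 0, so the forward reaction is non-spontaneous (proceeds in reverse).

ΔG = 5.96 kJ/mol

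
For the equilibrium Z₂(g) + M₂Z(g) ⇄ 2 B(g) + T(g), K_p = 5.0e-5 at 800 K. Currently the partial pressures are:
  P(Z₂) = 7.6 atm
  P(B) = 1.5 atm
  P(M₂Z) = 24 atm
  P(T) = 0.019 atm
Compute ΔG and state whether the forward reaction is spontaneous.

Q_p = P(B)²·P(T) / (P(Z₂)·P(M₂Z)) = (1.5)²·(0.019) / ((7.6)·(24)) = 2.34e-4
ΔG = RT ln(Q_p/K_p) = (8.314 J mol⁻¹ K⁻¹)(800 K) × ln(2.34e-4/5.0e-5)
   = (6.651 kJ/mol)(1.543) = 10.3 kJ/mol
ΔG > 0, so the forward reaction is non-spontaneous (proceeds in reverse).

ΔG = 10.3 kJ/mol; the forward reaction is non-spontaneous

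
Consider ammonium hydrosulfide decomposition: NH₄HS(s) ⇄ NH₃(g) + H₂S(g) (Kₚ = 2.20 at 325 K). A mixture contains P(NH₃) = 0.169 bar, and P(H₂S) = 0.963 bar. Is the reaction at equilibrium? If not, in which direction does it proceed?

to the right

(NH₄HS is a pure solid — omitted from Qₚ.)
Qₚ = P(NH₃)·P(H₂S) = (0.169)·(0.963) = 0.163
Qₚ = 0.163 < Kₚ = 2.20, so the forward reaction proceeds.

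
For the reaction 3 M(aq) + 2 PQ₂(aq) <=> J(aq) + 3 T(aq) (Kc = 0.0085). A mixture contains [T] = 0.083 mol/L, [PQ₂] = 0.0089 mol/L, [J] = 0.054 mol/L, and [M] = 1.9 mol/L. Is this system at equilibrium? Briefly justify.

no; Q > K, reaction proceeds in reverse

Qc = [J]·[T]³ / ([M]³·[PQ₂]²) = (0.054)·(0.083)³ / ((1.9)³·(0.0089)²) = 0.057
Qc = 0.057 > Kc = 0.0085: net reverse reaction.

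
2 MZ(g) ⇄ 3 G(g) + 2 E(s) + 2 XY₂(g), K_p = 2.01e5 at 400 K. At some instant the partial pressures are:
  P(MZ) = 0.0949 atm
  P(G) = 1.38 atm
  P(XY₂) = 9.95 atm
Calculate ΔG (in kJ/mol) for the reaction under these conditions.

(E is a pure solid — omitted from Q_p.)
Q_p = P(G)³·P(XY₂)² / P(MZ)² = (1.38)³·(9.95)² / (0.0949)² = 28900
ΔG = RT ln(Q_p/K_p) = (8.314 J mol⁻¹ K⁻¹)(400 K) × ln(28900/2.01e5)
   = (3.326 kJ/mol)(-1.939) = -6.45 kJ/mol
ΔG < 0, so the forward reaction is spontaneous (proceeds forward).

ΔG = -6.45 kJ/mol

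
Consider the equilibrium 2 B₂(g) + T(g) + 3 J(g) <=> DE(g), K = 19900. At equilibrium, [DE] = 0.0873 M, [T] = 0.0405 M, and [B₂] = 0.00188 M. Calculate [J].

[J] = 3.13 M

At equilibrium, K = [DE] / ([B₂]²·[T]·[J]³) = 19900.
(0.0873) / ((0.00188)²·(0.0405)·([J])³) = 19900
[J]³ = 30.6 ⇒ [J] = 3.13 M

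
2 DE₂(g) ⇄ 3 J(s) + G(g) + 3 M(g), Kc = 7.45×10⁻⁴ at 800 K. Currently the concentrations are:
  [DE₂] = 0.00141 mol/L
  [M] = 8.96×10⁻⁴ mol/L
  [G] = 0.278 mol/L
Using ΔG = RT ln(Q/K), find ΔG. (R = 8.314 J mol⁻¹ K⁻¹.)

ΔG = -13.3 kJ/mol

(J is a pure solid — omitted from Qc.)
Qc = [G]·[M]³ / [DE₂]² = (0.278)·(8.96×10⁻⁴)³ / (0.00141)² = 1.01×10⁻⁴
ΔG = RT ln(Qc/Kc) = (8.314 J mol⁻¹ K⁻¹)(800 K) × ln(1.01×10⁻⁴/7.45×10⁻⁴)
   = (6.651 kJ/mol)(-1.998) = -13.3 kJ/mol
ΔG < 0, so the forward reaction is spontaneous (proceeds forward).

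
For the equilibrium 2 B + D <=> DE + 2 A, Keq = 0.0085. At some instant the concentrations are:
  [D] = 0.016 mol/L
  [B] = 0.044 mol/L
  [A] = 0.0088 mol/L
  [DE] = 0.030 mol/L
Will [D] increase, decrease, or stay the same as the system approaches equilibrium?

increase

Q = [DE]·[A]² / ([B]²·[D]) = (0.030)·(0.0088)² / ((0.044)²·(0.016)) = 0.075
Q = 0.075 > Keq = 0.0085: net reverse reaction.
D is a reactant, so it increases.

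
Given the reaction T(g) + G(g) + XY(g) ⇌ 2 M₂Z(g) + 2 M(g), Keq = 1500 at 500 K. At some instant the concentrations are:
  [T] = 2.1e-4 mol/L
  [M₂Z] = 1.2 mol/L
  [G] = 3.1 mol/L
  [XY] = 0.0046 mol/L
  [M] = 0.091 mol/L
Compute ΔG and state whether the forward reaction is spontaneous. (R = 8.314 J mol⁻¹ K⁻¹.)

Q = [M₂Z]²·[M]² / ([T]·[G]·[XY]) = (1.2)²·(0.091)² / ((2.1e-4)·(3.1)·(0.0046)) = 3980
ΔG = RT ln(Q/Keq) = (8.314 J mol⁻¹ K⁻¹)(500 K) × ln(3980/1500)
   = (4.157 kJ/mol)(0.9758) = 4.06 kJ/mol
ΔG > 0, so the forward reaction is non-spontaneous (proceeds in reverse).

ΔG = 4.06 kJ/mol; the forward reaction is non-spontaneous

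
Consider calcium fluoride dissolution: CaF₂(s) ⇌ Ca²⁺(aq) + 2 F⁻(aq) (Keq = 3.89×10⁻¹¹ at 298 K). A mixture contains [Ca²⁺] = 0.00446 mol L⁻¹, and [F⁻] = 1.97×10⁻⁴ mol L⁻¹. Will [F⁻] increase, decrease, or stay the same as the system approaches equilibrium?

(CaF₂ is a pure solid — omitted from Q.)
Q = [Ca²⁺]·[F⁻]² = (0.00446)·(1.97×10⁻⁴)² = 1.73×10⁻¹⁰
Q = 1.73×10⁻¹⁰ > Keq = 3.89×10⁻¹¹: net reverse reaction.
F⁻ is a product, so it decreases.

decrease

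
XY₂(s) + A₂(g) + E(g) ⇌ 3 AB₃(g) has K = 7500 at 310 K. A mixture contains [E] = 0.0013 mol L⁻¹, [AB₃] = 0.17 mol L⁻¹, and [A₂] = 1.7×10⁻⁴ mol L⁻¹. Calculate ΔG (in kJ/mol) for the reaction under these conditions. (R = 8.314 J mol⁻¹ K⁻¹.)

ΔG = 2.80 kJ/mol

(XY₂ is a pure solid — omitted from Q.)
Q = [AB₃]³ / ([A₂]·[E]) = (0.17)³ / ((1.7×10⁻⁴)·(0.0013)) = 22200
ΔG = RT ln(Q/K) = (8.314 J mol⁻¹ K⁻¹)(310 K) × ln(22200/7500)
   = (2.577 kJ/mol)(1.085) = 2.80 kJ/mol
ΔG > 0, so the forward reaction is non-spontaneous (proceeds in reverse).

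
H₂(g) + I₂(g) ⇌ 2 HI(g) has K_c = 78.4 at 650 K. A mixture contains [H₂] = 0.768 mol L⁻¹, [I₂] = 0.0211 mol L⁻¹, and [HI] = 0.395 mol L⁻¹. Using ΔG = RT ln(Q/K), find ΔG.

Q_c = [HI]² / ([H₂]·[I₂]) = (0.395)² / ((0.768)·(0.0211)) = 9.63
ΔG = RT ln(Q_c/K_c) = (8.314 J mol⁻¹ K⁻¹)(650 K) × ln(9.63/78.4)
   = (5.404 kJ/mol)(-2.097) = -11.3 kJ/mol
ΔG < 0, so the forward reaction is spontaneous (proceeds forward).

ΔG = -11.3 kJ/mol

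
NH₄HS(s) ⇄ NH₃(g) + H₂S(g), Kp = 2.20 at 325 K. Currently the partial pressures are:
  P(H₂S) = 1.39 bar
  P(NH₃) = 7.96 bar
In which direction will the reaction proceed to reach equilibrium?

toward reactants

(NH₄HS is a pure solid — omitted from Qp.)
Qp = P(NH₃)·P(H₂S) = (7.96)·(1.39) = 11.1
Qp = 11.1 > Kp = 2.20, so the reverse reaction proceeds.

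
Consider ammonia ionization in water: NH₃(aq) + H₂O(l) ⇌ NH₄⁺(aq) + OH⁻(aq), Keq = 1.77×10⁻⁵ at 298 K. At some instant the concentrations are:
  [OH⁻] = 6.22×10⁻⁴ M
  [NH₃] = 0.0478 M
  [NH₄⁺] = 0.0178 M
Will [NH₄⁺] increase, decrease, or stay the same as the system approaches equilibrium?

decrease

(H₂O is a pure liquid — omitted from Q.)
Q = [NH₄⁺]·[OH⁻] / [NH₃] = (0.0178)·(6.22×10⁻⁴) / (0.0478) = 2.32×10⁻⁴
Q = 2.32×10⁻⁴ > Keq = 1.77×10⁻⁵: net reverse reaction.
NH₄⁺ is a product, so it decreases.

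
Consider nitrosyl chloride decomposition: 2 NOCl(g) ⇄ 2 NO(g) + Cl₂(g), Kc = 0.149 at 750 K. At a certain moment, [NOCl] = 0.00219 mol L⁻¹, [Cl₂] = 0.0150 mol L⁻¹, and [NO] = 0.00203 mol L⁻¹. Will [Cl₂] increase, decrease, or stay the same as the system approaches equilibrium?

Qc = [NO]²·[Cl₂] / [NOCl]² = (0.00203)²·(0.0150) / (0.00219)² = 0.0129
Qc = 0.0129 < Kc = 0.149: net forward reaction.
Cl₂ is a product, so it increases.

increase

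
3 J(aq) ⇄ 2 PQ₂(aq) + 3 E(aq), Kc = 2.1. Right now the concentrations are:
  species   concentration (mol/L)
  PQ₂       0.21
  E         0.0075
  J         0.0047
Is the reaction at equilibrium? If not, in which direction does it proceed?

toward products

Qc = [PQ₂]²·[E]³ / [J]³ = (0.21)²·(0.0075)³ / (0.0047)³ = 0.18
Qc = 0.18 < Kc = 2.1, so the forward reaction proceeds.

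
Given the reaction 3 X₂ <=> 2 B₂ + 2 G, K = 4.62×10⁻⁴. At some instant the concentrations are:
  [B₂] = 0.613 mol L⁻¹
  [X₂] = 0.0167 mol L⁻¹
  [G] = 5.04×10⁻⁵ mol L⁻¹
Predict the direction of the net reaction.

Q = [B₂]²·[G]² / [X₂]³ = (0.613)²·(5.04×10⁻⁵)² / (0.0167)³ = 2.05×10⁻⁴
Q = 2.05×10⁻⁴ < K = 4.62×10⁻⁴, so the forward reaction proceeds.

toward products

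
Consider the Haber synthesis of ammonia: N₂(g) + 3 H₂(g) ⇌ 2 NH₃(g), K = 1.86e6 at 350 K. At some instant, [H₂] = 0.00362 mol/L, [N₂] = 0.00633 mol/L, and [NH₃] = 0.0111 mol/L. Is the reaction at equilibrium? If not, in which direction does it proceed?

in the forward direction

Q = [NH₃]² / ([N₂]·[H₂]³) = (0.0111)² / ((0.00633)·(0.00362)³) = 4.10e5
Q = 4.10e5 < K = 1.86e6, so the forward reaction proceeds.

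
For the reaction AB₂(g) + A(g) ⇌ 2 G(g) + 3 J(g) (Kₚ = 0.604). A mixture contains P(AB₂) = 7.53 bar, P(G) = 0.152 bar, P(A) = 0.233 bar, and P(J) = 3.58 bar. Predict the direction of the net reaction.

Qₚ = P(G)²·P(J)³ / (P(AB₂)·P(A)) = (0.152)²·(3.58)³ / ((7.53)·(0.233)) = 0.604
Qₚ = 0.604 = Kₚ, so the system is already at equilibrium.

neither direction; the system is at equilibrium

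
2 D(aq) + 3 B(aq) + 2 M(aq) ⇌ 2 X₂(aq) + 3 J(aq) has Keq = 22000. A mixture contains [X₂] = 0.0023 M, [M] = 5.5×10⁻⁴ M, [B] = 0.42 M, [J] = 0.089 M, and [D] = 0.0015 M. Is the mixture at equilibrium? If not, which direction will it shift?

Q = [X₂]²·[J]³ / ([D]²·[B]³·[M]²) = (0.0023)²·(0.089)³ / ((0.0015)²·(0.42)³·(5.5×10⁻⁴)²) = 74000
Q = 74000 > Keq = 22000: net reverse reaction.

no; Q > K, reaction proceeds in reverse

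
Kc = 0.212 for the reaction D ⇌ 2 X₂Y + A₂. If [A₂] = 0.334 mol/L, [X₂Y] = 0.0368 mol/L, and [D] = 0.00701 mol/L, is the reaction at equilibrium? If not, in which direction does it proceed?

to the right

Qc = [X₂Y]²·[A₂] / [D] = (0.0368)²·(0.334) / (0.00701) = 0.0645
Qc = 0.0645 < Kc = 0.212, so the forward reaction proceeds.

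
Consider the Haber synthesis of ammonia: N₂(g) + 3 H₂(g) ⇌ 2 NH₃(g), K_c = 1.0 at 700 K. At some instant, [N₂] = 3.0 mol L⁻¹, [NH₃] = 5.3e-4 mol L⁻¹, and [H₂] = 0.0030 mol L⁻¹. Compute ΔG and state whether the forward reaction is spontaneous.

ΔG = 7.24 kJ/mol; the forward reaction is non-spontaneous

Q_c = [NH₃]² / ([N₂]·[H₂]³) = (5.3e-4)² / ((3.0)·(0.0030)³) = 3.47
ΔG = RT ln(Q_c/K_c) = (8.314 J mol⁻¹ K⁻¹)(700 K) × ln(3.47/1.0)
   = (5.820 kJ/mol)(1.244) = 7.24 kJ/mol
ΔG > 0, so the forward reaction is non-spontaneous (proceeds in reverse).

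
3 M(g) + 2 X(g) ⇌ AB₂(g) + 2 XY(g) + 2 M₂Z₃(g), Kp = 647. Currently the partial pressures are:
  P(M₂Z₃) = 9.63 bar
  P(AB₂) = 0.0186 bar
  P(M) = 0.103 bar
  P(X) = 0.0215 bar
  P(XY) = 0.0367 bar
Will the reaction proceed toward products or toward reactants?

Qp = P(AB₂)·P(XY)²·P(M₂Z₃)² / (P(M)³·P(X)²) = (0.0186)·(0.0367)²·(9.63)² / ((0.103)³·(0.0215)²) = 4600
Qp = 4600 > Kp = 647, so the reverse reaction proceeds.

to the left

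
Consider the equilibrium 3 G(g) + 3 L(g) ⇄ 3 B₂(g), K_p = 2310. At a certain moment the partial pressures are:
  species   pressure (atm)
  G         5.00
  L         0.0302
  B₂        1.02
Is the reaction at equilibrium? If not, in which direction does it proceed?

forward (toward products)

Q_p = P(B₂)³ / (P(G)³·P(L)³) = (1.02)³ / ((5.00)³·(0.0302)³) = 308
Q_p = 308 < K_p = 2310, so the forward reaction proceeds.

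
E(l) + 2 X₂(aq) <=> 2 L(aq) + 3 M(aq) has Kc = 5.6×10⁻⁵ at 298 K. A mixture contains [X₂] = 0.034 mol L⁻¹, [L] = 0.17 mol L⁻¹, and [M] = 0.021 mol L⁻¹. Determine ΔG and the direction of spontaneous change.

ΔG = 3.52 kJ/mol; the forward reaction is non-spontaneous

(E is a pure liquid — omitted from Qc.)
Qc = [L]²·[M]³ / [X₂]² = (0.17)²·(0.021)³ / (0.034)² = 2.32×10⁻⁴
ΔG = RT ln(Qc/Kc) = (8.314 J mol⁻¹ K⁻¹)(298 K) × ln(2.32×10⁻⁴/5.6×10⁻⁵)
   = (2.478 kJ/mol)(1.421) = 3.52 kJ/mol
ΔG > 0, so the forward reaction is non-spontaneous (proceeds in reverse).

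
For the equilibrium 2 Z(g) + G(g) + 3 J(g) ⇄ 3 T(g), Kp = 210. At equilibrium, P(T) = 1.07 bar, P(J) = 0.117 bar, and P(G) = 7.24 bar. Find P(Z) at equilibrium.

At equilibrium, Kp = P(T)³ / (P(Z)²·P(G)·P(J)³) = 210.
(1.07)³ / ((P(Z))²·(7.24)·(0.117)³) = 210
P(Z)² = 0.503 ⇒ P(Z) = 0.709 bar

P(Z) = 0.709 bar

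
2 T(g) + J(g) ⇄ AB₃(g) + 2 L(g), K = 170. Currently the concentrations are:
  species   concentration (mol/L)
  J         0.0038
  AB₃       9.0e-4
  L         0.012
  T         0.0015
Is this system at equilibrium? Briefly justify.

no; Q < K, reaction proceeds forward

Q = [AB₃]·[L]² / ([T]²·[J]) = (9.0e-4)·(0.012)² / ((0.0015)²·(0.0038)) = 15
Q = 15 < K = 170: net forward reaction.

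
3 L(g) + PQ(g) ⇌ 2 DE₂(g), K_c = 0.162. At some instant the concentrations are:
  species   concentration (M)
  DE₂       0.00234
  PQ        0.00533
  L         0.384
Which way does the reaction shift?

Q_c = [DE₂]² / ([L]³·[PQ]) = (0.00234)² / ((0.384)³·(0.00533)) = 0.0181
Q_c = 0.0181 < K_c = 0.162, so the forward reaction proceeds.

to the right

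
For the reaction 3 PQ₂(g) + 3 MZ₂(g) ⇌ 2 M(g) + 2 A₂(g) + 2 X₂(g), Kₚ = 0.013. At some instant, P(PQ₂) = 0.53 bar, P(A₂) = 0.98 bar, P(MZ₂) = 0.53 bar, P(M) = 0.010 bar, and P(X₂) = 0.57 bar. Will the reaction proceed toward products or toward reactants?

in the forward direction

Qₚ = P(M)²·P(A₂)²·P(X₂)² / (P(PQ₂)³·P(MZ₂)³) = (0.010)²·(0.98)²·(0.57)² / ((0.53)³·(0.53)³) = 0.0014
Qₚ = 0.0014 < Kₚ = 0.013, so the forward reaction proceeds.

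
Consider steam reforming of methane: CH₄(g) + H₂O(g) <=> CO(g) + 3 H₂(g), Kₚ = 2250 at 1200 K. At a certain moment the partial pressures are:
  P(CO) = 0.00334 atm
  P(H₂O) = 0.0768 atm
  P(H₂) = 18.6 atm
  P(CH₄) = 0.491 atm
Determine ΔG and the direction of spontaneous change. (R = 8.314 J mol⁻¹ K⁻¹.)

Qₚ = P(CO)·P(H₂)³ / (P(CH₄)·P(H₂O)) = (0.00334)·(18.6)³ / ((0.491)·(0.0768)) = 570
ΔG = RT ln(Qₚ/Kₚ) = (8.314 J mol⁻¹ K⁻¹)(1200 K) × ln(570/2250)
   = (9.977 kJ/mol)(-1.373) = -13.7 kJ/mol
ΔG < 0, so the forward reaction is spontaneous (proceeds forward).

ΔG = -13.7 kJ/mol; the forward reaction is spontaneous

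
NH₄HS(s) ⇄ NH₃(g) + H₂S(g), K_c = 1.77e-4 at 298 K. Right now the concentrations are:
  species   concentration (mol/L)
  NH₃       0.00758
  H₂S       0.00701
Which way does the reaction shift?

in the forward direction

(NH₄HS is a pure solid — omitted from Q_c.)
Q_c = [NH₃]·[H₂S] = (0.00758)·(0.00701) = 5.31e-5
Q_c = 5.31e-5 < K_c = 1.77e-4, so the forward reaction proceeds.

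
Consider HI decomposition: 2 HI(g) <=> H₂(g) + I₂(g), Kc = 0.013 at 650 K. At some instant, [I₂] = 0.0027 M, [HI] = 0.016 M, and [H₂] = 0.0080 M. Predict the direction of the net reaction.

Qc = [H₂]·[I₂] / [HI]² = (0.0080)·(0.0027) / (0.016)² = 0.084
Qc = 0.084 > Kc = 0.013, so the reverse reaction proceeds.

toward reactants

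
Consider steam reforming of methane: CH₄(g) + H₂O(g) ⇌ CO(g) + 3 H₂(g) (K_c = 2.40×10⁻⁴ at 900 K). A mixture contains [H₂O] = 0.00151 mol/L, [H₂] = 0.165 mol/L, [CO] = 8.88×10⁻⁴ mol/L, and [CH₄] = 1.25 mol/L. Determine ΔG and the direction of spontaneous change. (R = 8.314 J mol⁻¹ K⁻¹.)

Q_c = [CO]·[H₂]³ / ([CH₄]·[H₂O]) = (8.88×10⁻⁴)·(0.165)³ / ((1.25)·(0.00151)) = 0.00211
ΔG = RT ln(Q_c/K_c) = (8.314 J mol⁻¹ K⁻¹)(900 K) × ln(0.00211/2.40×10⁻⁴)
   = (7.483 kJ/mol)(2.174) = 16.3 kJ/mol
ΔG > 0, so the forward reaction is non-spontaneous (proceeds in reverse).

ΔG = 16.3 kJ/mol; the forward reaction is non-spontaneous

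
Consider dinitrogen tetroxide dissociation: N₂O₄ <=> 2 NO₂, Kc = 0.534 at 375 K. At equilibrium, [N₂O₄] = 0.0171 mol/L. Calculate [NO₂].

[NO₂] = 0.0956 mol/L

At equilibrium, Kc = [NO₂]² / [N₂O₄] = 0.534.
([NO₂])² / (0.0171) = 0.534
[NO₂]² = 0.00913 ⇒ [NO₂] = 0.0956 mol/L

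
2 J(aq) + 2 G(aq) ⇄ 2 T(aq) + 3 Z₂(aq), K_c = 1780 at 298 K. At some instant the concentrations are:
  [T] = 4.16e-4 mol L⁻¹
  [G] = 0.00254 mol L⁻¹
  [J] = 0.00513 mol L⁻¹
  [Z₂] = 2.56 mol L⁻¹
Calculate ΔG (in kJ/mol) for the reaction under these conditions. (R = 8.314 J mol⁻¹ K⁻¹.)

ΔG = 5.61 kJ/mol

Q_c = [T]²·[Z₂]³ / ([J]²·[G]²) = (4.16e-4)²·(2.56)³ / ((0.00513)²·(0.00254)²) = 17100
ΔG = RT ln(Q_c/K_c) = (8.314 J mol⁻¹ K⁻¹)(298 K) × ln(17100/1780)
   = (2.478 kJ/mol)(2.262) = 5.61 kJ/mol
ΔG > 0, so the forward reaction is non-spontaneous (proceeds in reverse).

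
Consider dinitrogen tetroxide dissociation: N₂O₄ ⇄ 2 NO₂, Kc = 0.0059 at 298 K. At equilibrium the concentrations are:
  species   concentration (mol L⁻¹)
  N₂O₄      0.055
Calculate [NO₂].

[NO₂] = 0.018 mol L⁻¹

At equilibrium, Kc = [NO₂]² / [N₂O₄] = 0.0059.
([NO₂])² / (0.055) = 0.0059
[NO₂]² = 3.24×10⁻⁴ ⇒ [NO₂] = 0.018 mol L⁻¹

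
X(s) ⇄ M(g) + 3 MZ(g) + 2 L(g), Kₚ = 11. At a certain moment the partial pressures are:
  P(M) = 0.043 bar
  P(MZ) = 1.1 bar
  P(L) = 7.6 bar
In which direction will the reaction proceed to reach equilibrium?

(X is a pure solid — omitted from Qₚ.)
Qₚ = P(M)·P(MZ)³·P(L)² = (0.043)·(1.1)³·(7.6)² = 3.3
Qₚ = 3.3 < Kₚ = 11, so the forward reaction proceeds.

forward (toward products)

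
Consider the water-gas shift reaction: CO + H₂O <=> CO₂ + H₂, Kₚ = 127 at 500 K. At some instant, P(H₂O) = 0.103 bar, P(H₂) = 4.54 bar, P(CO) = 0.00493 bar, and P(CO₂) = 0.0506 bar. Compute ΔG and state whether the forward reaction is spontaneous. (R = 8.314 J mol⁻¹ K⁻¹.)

Qₚ = P(CO₂)·P(H₂) / (P(CO)·P(H₂O)) = (0.0506)·(4.54) / ((0.00493)·(0.103)) = 452
ΔG = RT ln(Qₚ/Kₚ) = (8.314 J mol⁻¹ K⁻¹)(500 K) × ln(452/127)
   = (4.157 kJ/mol)(1.269) = 5.28 kJ/mol
ΔG > 0, so the forward reaction is non-spontaneous (proceeds in reverse).

ΔG = 5.28 kJ/mol; the forward reaction is non-spontaneous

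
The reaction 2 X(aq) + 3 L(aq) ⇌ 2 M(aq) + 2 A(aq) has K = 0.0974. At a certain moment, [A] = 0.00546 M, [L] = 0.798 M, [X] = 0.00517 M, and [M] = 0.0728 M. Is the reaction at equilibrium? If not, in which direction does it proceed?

Q = [M]²·[A]² / ([X]²·[L]³) = (0.0728)²·(0.00546)² / ((0.00517)²·(0.798)³) = 0.0116
Q = 0.0116 < K = 0.0974, so the forward reaction proceeds.

forward (toward products)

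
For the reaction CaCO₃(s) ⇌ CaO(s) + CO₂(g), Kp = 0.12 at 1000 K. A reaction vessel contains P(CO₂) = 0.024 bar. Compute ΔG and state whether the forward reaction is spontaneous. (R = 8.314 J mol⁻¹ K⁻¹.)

ΔG = -13.4 kJ/mol; the forward reaction is spontaneous

(CaCO₃, CaO are pure solids — omitted from Qp.)
Qp = P(CO₂) = 0.0240
ΔG = RT ln(Qp/Kp) = (8.314 J mol⁻¹ K⁻¹)(1000 K) × ln(0.0240/0.12)
   = (8.314 kJ/mol)(-1.609) = -13.4 kJ/mol
ΔG < 0, so the forward reaction is spontaneous (proceeds forward).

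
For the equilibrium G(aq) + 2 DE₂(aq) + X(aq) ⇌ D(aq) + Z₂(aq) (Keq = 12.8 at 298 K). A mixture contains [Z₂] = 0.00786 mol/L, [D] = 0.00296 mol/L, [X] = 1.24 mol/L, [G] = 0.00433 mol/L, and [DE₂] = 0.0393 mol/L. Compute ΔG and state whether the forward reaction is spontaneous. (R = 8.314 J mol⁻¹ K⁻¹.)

Q = [D]·[Z₂] / ([G]·[DE₂]²·[X]) = (0.00296)·(0.00786) / ((0.00433)·(0.0393)²·(1.24)) = 2.81
ΔG = RT ln(Q/Keq) = (8.314 J mol⁻¹ K⁻¹)(298 K) × ln(2.81/12.8)
   = (2.478 kJ/mol)(-1.516) = -3.76 kJ/mol
ΔG < 0, so the forward reaction is spontaneous (proceeds forward).

ΔG = -3.76 kJ/mol; the forward reaction is spontaneous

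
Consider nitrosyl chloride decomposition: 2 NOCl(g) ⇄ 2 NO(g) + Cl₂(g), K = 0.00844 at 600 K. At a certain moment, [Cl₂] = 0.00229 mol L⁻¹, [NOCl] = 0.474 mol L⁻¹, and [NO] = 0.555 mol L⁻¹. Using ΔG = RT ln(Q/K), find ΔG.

Q = [NO]²·[Cl₂] / [NOCl]² = (0.555)²·(0.00229) / (0.474)² = 0.00314
ΔG = RT ln(Q/K) = (8.314 J mol⁻¹ K⁻¹)(600 K) × ln(0.00314/0.00844)
   = (4.988 kJ/mol)(-0.9888) = -4.93 kJ/mol
ΔG < 0, so the forward reaction is spontaneous (proceeds forward).

ΔG = -4.93 kJ/mol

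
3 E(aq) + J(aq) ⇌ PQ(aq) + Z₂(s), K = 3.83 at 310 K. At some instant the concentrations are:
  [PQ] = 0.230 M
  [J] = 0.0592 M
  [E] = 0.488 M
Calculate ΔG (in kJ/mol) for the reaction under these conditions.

(Z₂ is a pure solid — omitted from Q.)
Q = [PQ] / ([E]³·[J]) = (0.230) / ((0.488)³·(0.0592)) = 33.4
ΔG = RT ln(Q/K) = (8.314 J mol⁻¹ K⁻¹)(310 K) × ln(33.4/3.83)
   = (2.577 kJ/mol)(2.166) = 5.58 kJ/mol
ΔG > 0, so the forward reaction is non-spontaneous (proceeds in reverse).

ΔG = 5.58 kJ/mol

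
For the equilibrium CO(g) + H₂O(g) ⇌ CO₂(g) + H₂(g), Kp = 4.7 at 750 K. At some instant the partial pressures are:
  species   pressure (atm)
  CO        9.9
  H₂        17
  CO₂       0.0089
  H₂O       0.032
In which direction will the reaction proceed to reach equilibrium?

Qp = P(CO₂)·P(H₂) / (P(CO)·P(H₂O)) = (0.0089)·(17) / ((9.9)·(0.032)) = 0.48
Qp = 0.48 < Kp = 4.7, so the forward reaction proceeds.

forward (toward products)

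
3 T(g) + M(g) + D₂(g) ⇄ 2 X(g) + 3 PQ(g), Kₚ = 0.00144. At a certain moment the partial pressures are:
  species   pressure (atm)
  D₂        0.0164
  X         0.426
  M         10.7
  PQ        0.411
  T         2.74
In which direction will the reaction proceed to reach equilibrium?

Qₚ = P(X)²·P(PQ)³ / (P(T)³·P(M)·P(D₂)) = (0.426)²·(0.411)³ / ((2.74)³·(10.7)·(0.0164)) = 0.00349
Qₚ = 0.00349 > Kₚ = 0.00144, so the reverse reaction proceeds.

to the left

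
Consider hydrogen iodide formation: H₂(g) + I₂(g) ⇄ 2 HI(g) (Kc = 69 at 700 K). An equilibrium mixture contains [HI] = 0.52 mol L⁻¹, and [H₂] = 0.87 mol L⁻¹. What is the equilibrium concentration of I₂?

At equilibrium, Kc = [HI]² / ([H₂]·[I₂]) = 69.
(0.52)² / ((0.87)·([I₂])) = 69
[I₂] = 0.00450 = 0.0045 mol L⁻¹

[I₂] = 0.0045 mol L⁻¹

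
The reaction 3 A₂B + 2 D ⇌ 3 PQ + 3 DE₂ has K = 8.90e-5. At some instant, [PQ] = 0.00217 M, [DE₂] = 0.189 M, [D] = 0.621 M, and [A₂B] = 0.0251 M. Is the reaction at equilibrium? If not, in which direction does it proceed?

Q = [PQ]³·[DE₂]³ / ([A₂B]³·[D]²) = (0.00217)³·(0.189)³ / ((0.0251)³·(0.621)²) = 1.13e-5
Q = 1.13e-5 < K = 8.90e-5, so the forward reaction proceeds.

toward products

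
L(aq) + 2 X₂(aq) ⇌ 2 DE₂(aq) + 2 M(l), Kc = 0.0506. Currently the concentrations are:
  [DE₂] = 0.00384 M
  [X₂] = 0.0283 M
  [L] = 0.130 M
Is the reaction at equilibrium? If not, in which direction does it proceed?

in the reverse direction

(M is a pure liquid — omitted from Qc.)
Qc = [DE₂]² / ([L]·[X₂]²) = (0.00384)² / ((0.130)·(0.0283)²) = 0.142
Qc = 0.142 > Kc = 0.0506, so the reverse reaction proceeds.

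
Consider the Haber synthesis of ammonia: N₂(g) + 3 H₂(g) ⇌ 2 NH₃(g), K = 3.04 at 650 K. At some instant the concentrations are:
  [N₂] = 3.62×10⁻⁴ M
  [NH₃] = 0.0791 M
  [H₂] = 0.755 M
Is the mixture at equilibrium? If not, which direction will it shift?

no; Q > K, reaction proceeds in reverse

Q = [NH₃]² / ([N₂]·[H₂]³) = (0.0791)² / ((3.62×10⁻⁴)·(0.755)³) = 40.2
Q = 40.2 > K = 3.04: net reverse reaction.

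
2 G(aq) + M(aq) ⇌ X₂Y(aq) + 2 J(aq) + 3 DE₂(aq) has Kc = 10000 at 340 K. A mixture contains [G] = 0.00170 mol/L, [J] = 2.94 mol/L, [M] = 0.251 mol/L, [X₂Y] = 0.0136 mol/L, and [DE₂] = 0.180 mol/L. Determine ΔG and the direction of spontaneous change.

Qc = [X₂Y]·[J]²·[DE₂]³ / ([G]²·[M]) = (0.0136)·(2.94)²·(0.180)³ / ((0.00170)²·(0.251)) = 945
ΔG = RT ln(Qc/Kc) = (8.314 J mol⁻¹ K⁻¹)(340 K) × ln(945/10000)
   = (2.827 kJ/mol)(-2.359) = -6.67 kJ/mol
ΔG < 0, so the forward reaction is spontaneous (proceeds forward).

ΔG = -6.67 kJ/mol; the forward reaction is spontaneous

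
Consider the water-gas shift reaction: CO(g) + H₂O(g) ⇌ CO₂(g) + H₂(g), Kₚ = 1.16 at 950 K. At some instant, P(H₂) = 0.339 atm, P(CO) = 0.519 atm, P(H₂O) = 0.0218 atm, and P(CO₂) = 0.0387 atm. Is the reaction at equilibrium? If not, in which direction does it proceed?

Qₚ = P(CO₂)·P(H₂) / (P(CO)·P(H₂O)) = (0.0387)·(0.339) / ((0.519)·(0.0218)) = 1.16
Qₚ = 1.16 = Kₚ, so the system is already at equilibrium.

at equilibrium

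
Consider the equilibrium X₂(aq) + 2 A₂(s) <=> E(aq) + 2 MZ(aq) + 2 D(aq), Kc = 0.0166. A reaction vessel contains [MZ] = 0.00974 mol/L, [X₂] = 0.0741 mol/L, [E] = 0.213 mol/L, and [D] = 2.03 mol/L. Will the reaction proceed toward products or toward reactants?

(A₂ is a pure solid — omitted from Qc.)
Qc = [E]·[MZ]²·[D]² / [X₂] = (0.213)·(0.00974)²·(2.03)² / (0.0741) = 0.00112
Qc = 0.00112 < Kc = 0.0166, so the forward reaction proceeds.

in the forward direction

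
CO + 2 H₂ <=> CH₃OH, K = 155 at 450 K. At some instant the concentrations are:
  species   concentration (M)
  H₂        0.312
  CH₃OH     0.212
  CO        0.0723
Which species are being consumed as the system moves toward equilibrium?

CO, H₂ (reactants)

Q = [CH₃OH] / ([CO]·[H₂]²) = (0.212) / ((0.0723)·(0.312)²) = 30.1
Q = 30.1 < K = 155: net forward reaction.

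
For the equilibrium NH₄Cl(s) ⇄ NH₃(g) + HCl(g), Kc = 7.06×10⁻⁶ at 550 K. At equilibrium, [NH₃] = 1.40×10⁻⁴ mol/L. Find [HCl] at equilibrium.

[HCl] = 0.0504 mol/L

(NH₄Cl is a pure solid — omitted from Kc.)
At equilibrium, Kc = [NH₃]·[HCl] = 7.06×10⁻⁶.
(1.40×10⁻⁴)·([HCl]) = 7.06×10⁻⁶
[HCl] = 0.0504 mol/L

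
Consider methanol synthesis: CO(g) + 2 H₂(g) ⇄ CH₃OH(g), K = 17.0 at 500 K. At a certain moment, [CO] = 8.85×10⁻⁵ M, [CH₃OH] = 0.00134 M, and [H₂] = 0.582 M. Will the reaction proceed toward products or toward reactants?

Q = [CH₃OH] / ([CO]·[H₂]²) = (0.00134) / ((8.85×10⁻⁵)·(0.582)²) = 44.7
Q = 44.7 > K = 17.0, so the reverse reaction proceeds.

to the left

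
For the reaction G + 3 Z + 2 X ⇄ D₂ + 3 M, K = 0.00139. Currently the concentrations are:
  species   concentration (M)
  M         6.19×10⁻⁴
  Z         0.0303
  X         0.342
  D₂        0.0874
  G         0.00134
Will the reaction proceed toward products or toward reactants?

toward reactants

Q = [D₂]·[M]³ / ([G]·[Z]³·[X]²) = (0.0874)·(6.19×10⁻⁴)³ / ((0.00134)·(0.0303)³·(0.342)²) = 0.00475
Q = 0.00475 > K = 0.00139, so the reverse reaction proceeds.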